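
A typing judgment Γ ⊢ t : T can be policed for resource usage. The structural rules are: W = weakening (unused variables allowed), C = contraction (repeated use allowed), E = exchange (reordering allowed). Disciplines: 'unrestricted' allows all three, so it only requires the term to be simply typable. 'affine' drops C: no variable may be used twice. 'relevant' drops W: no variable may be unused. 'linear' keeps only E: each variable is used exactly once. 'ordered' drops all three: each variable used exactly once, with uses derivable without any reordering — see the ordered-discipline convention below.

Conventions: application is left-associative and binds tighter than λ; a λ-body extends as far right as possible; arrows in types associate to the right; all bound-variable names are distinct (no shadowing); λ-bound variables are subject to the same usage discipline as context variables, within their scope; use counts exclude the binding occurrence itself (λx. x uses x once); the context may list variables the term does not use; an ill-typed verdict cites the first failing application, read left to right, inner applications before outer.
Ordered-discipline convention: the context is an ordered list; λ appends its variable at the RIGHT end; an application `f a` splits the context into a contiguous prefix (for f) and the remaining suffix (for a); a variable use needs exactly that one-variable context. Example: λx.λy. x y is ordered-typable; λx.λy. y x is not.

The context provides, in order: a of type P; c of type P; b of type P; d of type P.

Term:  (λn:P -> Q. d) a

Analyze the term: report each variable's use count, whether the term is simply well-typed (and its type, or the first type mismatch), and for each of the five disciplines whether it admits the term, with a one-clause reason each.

counts: a: 1×; c: 0×; b: 0×; d: 1×; n (λ-bound): 0×
use order (left to right): d, a
typing: ill-typed: an argument P mismatches the expected P -> Q
ordered: ✗, the type mismatch rejects it
linear: ✗, not simply typable
affine: ✗, fails simple typing
relevant: ✗, a type mismatch blocks all five
unrestricted: ✗, the type mismatch rejects it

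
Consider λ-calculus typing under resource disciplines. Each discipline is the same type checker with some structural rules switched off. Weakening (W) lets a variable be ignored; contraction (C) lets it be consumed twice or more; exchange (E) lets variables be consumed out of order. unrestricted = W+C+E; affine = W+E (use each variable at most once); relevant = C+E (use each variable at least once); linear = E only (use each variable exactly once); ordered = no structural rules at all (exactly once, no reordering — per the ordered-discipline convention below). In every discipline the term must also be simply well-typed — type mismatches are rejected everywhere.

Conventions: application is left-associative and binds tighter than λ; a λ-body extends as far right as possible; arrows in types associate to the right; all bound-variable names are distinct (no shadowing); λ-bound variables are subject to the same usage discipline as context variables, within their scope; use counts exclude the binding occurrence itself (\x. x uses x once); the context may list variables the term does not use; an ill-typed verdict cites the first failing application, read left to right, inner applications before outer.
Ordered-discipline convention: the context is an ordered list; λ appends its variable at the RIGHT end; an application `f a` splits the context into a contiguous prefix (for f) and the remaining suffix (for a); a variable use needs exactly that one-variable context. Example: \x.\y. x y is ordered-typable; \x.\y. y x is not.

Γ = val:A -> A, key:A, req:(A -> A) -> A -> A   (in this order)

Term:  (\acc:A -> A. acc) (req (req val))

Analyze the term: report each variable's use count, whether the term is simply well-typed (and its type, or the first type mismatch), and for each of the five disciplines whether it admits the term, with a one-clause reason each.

use counts: val: 1, key: 0, req: 2, acc (bound): 1
uses in reading order: acc, req, req, val
typing: the term checks, with type A -> A
ordered ✗ (needs contraction — req ×2; key never used (weakening))
linear ✗ (needs contraction — req ×2; key never used (weakening))
affine ✗ (needs contraction — req ×2)
relevant ✗ (key never used (weakening))
unrestricted ✓ (typability at A -> A is all that's needed)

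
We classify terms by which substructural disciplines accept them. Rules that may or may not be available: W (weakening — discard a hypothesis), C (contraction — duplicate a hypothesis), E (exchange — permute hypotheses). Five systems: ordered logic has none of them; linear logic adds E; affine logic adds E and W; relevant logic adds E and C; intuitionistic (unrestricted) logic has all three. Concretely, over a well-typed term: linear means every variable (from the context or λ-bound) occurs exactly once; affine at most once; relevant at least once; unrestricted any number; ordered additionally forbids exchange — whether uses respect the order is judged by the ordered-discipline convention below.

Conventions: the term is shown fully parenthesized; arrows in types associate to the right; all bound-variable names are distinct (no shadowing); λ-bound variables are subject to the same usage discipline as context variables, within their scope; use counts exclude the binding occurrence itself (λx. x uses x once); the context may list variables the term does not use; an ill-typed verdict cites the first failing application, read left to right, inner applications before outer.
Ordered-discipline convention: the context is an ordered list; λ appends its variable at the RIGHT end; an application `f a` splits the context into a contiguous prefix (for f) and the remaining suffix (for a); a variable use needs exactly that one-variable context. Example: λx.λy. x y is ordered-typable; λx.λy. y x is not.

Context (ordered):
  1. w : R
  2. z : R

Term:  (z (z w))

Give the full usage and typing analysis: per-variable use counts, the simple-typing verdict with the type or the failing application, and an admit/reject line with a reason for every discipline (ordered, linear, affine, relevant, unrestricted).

usage: w=1; z=2
uses in reading order: z, z, w
typing: ill-typed: applying a non-function (R)
ordered: ✗ — a type mismatch blocks all five
linear: ✗ — the type mismatch rejects it
affine: ✗ — not simply typable
relevant: ✗ — fails simple typing
unrestricted: ✗ — a type mismatch blocks all five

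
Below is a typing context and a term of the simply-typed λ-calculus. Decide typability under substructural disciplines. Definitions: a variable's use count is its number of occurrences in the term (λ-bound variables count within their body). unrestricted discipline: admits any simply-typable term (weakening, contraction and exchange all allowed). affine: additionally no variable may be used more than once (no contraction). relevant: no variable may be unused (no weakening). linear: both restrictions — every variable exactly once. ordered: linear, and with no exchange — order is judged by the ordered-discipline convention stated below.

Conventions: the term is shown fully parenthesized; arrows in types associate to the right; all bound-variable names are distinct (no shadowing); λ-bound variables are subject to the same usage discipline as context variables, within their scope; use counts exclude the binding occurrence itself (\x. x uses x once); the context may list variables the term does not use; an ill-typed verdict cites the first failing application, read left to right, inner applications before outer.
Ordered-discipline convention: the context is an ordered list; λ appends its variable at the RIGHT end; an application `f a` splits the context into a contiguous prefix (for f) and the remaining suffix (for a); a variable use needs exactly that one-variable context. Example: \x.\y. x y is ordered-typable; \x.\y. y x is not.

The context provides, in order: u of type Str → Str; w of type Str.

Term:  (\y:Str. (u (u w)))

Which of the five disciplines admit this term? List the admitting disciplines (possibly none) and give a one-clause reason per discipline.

accepted by: unrestricted
counts: u: 2; w: 1; y (λ-bound): 0
order of uses: u, u, w
typing: ✓ — Str → Str
ordered ✗ (uses contraction: u ×2; unused: y — weakening required)
linear ✗ (uses contraction: u ×2; unused: y — weakening required)
affine ✗ (uses contraction: u ×2)
relevant ✗ (unused: y — weakening required)
unrestricted ✓ (well-typed at Str → Str; no restrictions here)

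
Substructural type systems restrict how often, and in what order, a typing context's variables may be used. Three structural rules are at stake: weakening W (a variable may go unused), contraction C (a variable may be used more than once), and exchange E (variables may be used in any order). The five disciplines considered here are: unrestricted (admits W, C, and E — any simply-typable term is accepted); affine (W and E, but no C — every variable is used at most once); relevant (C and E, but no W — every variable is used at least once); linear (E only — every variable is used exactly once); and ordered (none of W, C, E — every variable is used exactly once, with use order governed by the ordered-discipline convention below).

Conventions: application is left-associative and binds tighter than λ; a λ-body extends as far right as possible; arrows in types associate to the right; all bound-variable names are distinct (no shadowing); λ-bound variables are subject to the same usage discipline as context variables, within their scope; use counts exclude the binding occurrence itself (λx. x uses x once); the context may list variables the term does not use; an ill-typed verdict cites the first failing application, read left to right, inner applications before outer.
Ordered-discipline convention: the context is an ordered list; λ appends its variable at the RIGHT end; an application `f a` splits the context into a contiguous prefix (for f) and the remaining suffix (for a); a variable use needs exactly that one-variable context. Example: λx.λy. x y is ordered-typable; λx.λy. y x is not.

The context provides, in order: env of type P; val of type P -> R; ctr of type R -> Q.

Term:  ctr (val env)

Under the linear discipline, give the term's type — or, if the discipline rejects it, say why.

term : Q
usage: env=1; val=1; ctr=1
uses in reading order: ctr, val, env
typing: the term checks, with type Q
across the five disciplines: ordered ✗, linear ✓, affine ✓, relevant ✓, unrestricted ✓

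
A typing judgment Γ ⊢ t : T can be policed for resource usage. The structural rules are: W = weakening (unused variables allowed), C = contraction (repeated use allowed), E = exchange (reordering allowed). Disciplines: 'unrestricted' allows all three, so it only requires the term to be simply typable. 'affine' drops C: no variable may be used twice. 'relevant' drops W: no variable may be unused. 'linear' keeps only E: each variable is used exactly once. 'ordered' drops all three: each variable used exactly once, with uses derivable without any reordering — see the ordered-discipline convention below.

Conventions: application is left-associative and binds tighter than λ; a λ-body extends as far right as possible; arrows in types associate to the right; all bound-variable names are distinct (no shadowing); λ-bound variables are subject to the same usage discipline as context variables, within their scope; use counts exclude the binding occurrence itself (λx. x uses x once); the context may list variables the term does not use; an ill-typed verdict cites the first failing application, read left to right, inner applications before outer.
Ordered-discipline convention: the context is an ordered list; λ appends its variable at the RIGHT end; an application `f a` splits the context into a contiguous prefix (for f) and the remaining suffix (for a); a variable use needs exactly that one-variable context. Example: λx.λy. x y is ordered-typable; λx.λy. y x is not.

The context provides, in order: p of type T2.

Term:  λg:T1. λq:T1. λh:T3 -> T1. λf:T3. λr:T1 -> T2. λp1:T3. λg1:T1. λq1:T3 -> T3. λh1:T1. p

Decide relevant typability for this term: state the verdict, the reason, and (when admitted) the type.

no — unused: g, q, h, f, r, p1, g1, q1, h1 — weakening required
variable uses: p: 1; g (λ-bound): 0; q (λ-bound): 0; h (λ-bound): 0; f (λ-bound): 0; r (λ-bound): 0; p1 (λ-bound): 0; g1 (λ-bound): 0; q1 (λ-bound): 0; h1 (λ-bound): 0
left-to-right use order: p
typing: well-typed — term : T1 -> T1 -> (T3 -> T1) -> T3 -> (T1 -> T2) -> T3 -> T1 -> (T3 -> T3) -> T1 -> T2
all disciplines: ordered ✗; linear ✗; affine ✓; relevant ✗; unrestricted ✓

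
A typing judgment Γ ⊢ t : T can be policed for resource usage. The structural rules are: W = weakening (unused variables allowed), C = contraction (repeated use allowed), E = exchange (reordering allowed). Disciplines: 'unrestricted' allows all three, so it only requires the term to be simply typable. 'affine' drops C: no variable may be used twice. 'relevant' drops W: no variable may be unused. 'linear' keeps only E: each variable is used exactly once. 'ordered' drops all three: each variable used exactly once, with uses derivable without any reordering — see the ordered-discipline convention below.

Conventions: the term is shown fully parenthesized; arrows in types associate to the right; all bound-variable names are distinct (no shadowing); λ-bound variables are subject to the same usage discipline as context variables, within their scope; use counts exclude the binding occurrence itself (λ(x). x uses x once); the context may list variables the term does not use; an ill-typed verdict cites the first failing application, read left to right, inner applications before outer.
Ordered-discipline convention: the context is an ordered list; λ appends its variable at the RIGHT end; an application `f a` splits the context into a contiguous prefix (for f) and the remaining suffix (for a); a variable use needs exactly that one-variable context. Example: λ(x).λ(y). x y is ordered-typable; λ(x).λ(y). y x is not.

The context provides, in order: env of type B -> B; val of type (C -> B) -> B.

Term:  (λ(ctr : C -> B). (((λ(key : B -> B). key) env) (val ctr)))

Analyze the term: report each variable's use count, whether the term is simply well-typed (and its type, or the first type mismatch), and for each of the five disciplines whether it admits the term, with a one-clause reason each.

variable uses: env: 1×, val: 1×, ctr [bound]: 1×, key [bound]: 1×
use order (left to right): key, env, val, ctr
typing: well-typed at (C -> B) -> B
ordered ✓ (single-use (env, val, ctr, key), ordered derivation ok)
linear ✓ (single use per variable (env, val, ctr, key))
affine ✓ (no duplicate uses among env, val, ctr, key)
relevant ✓ (none of env, val, ctr, key goes unused)
unrestricted ✓ (typability at (C -> B) -> B is all that's needed)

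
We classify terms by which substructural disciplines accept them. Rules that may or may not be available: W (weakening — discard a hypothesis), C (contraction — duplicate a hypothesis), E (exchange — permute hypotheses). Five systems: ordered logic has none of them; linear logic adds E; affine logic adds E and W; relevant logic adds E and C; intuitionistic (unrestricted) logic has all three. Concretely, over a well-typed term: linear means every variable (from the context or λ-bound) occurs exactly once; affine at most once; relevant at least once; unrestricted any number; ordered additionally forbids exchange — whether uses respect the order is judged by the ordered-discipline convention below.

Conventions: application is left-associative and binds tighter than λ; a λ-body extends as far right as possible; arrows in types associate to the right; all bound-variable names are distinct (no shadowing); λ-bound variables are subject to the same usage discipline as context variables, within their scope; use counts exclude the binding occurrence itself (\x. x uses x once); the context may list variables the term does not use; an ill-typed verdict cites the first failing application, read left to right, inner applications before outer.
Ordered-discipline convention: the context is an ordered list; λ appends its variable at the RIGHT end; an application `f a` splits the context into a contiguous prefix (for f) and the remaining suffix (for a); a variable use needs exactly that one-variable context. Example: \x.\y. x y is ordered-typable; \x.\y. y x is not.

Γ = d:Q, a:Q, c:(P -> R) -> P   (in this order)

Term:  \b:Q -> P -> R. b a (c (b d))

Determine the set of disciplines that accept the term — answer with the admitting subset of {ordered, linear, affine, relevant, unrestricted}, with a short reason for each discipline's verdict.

admitting disciplines: relevant, unrestricted
use counts: d=1, a=1, c=1, b (bound)=2
left-to-right use order: b, a, c, b, d
typing: the term checks, with type (Q -> P -> R) -> R
ordered ✗ (uses contraction: b ×2)
linear ✗ (uses contraction: b ×2)
affine ✗ (uses contraction: b ×2)
relevant ✓ (every one of d, a, c, b appears)
unrestricted ✓ (type-checks ((Q -> P -> R) -> R) and nothing is barred)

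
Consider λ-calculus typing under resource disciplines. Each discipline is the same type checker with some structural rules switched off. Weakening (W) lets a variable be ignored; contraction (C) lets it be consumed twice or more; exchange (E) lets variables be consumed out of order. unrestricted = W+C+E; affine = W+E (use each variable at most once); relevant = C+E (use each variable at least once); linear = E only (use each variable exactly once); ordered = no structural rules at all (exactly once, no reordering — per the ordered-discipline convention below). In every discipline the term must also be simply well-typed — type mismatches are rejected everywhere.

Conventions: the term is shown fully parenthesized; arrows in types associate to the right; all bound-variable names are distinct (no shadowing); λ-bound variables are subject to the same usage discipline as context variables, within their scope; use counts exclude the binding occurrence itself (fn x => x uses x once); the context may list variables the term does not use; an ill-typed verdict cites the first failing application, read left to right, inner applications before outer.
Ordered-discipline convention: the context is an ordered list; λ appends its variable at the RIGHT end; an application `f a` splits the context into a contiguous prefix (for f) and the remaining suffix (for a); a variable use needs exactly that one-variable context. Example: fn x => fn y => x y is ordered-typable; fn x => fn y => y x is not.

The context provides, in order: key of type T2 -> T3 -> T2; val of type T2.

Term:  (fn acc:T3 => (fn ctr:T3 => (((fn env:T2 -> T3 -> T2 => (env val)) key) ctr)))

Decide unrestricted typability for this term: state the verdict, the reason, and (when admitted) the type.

yes — well-typed at T3 -> T3 -> T2; no restrictions here; term : T3 -> T3 -> T2
use counts: key=1, val=1, acc (bound)=0, ctr (bound)=1, env (bound)=1
uses in reading order: env, val, key, ctr
typing: the term checks, with type T3 -> T3 -> T2
per-discipline verdicts: ordered ✗; linear ✗; affine ✓; relevant ✗; unrestricted ✓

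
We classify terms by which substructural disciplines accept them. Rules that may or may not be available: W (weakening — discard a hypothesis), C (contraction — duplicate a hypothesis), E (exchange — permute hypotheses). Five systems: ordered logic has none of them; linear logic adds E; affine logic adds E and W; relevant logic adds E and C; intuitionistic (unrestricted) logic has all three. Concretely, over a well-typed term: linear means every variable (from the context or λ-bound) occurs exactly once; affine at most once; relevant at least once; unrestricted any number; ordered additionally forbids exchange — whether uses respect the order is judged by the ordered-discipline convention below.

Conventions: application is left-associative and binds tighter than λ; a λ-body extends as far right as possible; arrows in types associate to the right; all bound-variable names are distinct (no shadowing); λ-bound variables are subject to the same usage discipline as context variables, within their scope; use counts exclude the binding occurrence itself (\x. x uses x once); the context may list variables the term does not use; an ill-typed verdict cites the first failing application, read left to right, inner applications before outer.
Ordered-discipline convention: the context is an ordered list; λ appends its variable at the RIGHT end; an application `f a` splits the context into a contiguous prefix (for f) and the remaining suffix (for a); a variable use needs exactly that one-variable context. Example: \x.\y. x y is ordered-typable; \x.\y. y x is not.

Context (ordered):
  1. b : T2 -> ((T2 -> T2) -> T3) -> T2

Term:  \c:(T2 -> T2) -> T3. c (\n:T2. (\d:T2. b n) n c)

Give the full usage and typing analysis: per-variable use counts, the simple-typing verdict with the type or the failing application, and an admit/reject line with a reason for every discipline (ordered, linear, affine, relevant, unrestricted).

usage: b ×1; c (bound) ×2; n (bound) ×2; d (bound) ×0
use order (left to right): c, b, n, n, c
typing: well-typed — term : ((T2 -> T2) -> T3) -> T3
ordered ✗ (c ×2, n ×2 used more than once (contraction); unused: d — weakening required)
linear ✗ (c ×2, n ×2 used more than once (contraction); unused: d — weakening required)
affine ✗ (c ×2, n ×2 used more than once (contraction))
relevant ✗ (unused: d — weakening required)
unrestricted ✓ (typability at ((T2 -> T2) -> T3) -> T3 is all that's needed)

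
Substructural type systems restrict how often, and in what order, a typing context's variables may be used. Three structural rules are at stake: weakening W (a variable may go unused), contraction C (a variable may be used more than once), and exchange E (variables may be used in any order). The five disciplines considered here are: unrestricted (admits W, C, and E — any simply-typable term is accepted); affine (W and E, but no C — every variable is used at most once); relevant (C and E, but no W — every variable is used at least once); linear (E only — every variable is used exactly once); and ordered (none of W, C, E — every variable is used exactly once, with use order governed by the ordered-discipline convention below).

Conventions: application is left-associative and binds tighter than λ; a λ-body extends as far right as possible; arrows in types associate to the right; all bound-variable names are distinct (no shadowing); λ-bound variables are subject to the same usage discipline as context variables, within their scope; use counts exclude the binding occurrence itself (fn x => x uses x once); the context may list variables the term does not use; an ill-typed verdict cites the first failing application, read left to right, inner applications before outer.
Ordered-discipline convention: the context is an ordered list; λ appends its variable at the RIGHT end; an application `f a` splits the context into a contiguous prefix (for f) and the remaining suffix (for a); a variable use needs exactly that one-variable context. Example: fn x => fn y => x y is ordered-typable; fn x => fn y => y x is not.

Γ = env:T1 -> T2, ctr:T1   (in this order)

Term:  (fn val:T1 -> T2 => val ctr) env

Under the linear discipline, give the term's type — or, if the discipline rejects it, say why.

term : T2
variable uses: env: 1×; ctr: 1×; val [bound]: 1×
uses in reading order: val, ctr, env
typing: ✓ — T2
all disciplines: ordered ✗ | linear ✓ | affine ✓ | relevant ✓ | unrestricted ✓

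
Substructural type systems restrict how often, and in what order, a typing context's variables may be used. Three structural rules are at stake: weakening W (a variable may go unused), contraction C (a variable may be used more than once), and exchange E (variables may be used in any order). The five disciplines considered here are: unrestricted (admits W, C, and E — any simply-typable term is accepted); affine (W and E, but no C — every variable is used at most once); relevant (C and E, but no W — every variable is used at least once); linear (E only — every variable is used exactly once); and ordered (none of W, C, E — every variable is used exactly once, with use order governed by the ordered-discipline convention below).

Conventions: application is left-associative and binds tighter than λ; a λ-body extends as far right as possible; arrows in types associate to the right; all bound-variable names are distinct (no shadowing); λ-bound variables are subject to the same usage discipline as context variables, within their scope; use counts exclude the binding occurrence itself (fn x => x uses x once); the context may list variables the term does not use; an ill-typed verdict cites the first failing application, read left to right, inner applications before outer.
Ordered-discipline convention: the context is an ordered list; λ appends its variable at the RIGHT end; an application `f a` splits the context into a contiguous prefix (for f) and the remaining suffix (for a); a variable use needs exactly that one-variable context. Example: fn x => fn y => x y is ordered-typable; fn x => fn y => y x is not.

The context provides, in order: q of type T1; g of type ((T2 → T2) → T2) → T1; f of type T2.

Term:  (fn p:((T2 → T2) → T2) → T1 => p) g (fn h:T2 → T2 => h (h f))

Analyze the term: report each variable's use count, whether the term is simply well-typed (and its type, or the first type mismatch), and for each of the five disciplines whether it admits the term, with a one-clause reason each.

use counts: q: 0; g: 1; f: 1; p (λ-bound): 1; h (λ-bound): 2
left-to-right use order: p, g, h, h, f
typing: well-typed — term : T1
ordered: ✗ — repeated use of h ×2; unused: q — weakening required
linear: ✗ — repeated use of h ×2; unused: q — weakening required
affine: ✗ — repeated use of h ×2
relevant: ✗ — unused: q — weakening required
unrestricted: ✓ — type-checks (T1) and nothing is barred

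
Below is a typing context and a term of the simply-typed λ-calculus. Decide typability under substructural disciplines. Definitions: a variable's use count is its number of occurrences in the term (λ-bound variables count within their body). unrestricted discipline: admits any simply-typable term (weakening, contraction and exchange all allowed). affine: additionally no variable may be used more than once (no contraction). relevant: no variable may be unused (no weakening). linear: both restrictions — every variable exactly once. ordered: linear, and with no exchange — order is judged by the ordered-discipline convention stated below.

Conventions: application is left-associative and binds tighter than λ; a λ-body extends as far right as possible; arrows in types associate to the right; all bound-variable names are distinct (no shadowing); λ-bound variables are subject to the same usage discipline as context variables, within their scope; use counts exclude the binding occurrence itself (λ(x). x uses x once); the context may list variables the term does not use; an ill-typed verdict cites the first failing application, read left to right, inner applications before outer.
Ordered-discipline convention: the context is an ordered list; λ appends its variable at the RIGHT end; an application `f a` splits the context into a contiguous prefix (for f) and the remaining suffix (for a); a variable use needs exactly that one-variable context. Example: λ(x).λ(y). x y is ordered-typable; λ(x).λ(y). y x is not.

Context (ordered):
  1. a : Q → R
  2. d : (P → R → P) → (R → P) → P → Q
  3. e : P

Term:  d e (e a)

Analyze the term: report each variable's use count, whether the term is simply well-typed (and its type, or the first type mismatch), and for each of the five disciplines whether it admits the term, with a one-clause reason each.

usage: a: 1×, d: 1×, e: 2×
order of uses: d, e, e, a
typing: ill-typed: an argument P mismatches the expected P → R → P
ordered: ✗, a type mismatch blocks all five
linear: ✗, the type mismatch rejects it
affine: ✗, not simply typable
relevant: ✗, fails simple typing
unrestricted: ✗, a type mismatch blocks all five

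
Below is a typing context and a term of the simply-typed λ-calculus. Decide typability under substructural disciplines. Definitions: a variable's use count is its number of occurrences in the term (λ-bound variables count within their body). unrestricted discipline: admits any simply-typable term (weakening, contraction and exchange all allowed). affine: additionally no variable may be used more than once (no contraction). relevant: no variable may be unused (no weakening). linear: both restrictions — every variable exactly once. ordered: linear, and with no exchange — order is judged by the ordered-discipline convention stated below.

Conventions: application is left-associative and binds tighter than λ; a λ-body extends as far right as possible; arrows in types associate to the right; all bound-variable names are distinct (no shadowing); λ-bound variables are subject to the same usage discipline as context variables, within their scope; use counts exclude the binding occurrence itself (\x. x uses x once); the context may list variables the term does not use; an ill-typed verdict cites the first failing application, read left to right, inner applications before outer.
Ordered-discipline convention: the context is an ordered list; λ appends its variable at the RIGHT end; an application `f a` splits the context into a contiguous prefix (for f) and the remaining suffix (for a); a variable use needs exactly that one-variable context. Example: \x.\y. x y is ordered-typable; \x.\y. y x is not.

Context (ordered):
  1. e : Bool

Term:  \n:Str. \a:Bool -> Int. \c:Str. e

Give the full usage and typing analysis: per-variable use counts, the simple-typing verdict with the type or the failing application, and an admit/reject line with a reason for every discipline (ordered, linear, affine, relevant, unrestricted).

counts: e ×1, n [bound] ×0, a [bound] ×0, c [bound] ×0
uses in reading order: e
typing: the term checks, with type Str -> (Bool -> Int) -> Str -> Bool
ordered: ✗, unused: n, a, c — weakening required
linear: ✗, unused: n, a, c — weakening required
affine: ✓, no duplicate uses among e, n, a, c
relevant: ✗, unused: n, a, c — weakening required
unrestricted: ✓, type-checks (Str -> (Bool -> Int) -> Str -> Bool) and nothing is barred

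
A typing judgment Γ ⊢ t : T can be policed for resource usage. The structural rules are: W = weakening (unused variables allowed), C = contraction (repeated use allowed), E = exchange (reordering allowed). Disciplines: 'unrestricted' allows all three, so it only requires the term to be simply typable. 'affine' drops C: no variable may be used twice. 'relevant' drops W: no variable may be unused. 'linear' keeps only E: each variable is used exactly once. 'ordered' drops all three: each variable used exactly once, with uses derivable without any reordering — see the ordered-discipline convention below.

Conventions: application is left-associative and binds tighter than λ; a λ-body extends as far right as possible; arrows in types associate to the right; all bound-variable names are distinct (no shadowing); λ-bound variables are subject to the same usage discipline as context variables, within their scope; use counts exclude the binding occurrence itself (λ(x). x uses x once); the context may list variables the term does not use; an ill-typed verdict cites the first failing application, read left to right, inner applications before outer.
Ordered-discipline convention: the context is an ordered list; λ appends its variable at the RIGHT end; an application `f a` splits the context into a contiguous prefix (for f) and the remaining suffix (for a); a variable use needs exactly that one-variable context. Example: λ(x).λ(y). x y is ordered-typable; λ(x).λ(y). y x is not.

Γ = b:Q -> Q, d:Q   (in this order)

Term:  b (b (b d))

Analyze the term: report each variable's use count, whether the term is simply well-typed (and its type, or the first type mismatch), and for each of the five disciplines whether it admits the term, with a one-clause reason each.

use counts: b: 3; d: 1
uses in reading order: b, b, b, d
typing: well-typed at Q
ordered: ✗ — uses contraction: b ×3
linear: ✗ — uses contraction: b ×3
affine: ✗ — uses contraction: b ×3
relevant: ✓ — b, d: all used, weakening unneeded
unrestricted: ✓ — typability at Q is all that's needed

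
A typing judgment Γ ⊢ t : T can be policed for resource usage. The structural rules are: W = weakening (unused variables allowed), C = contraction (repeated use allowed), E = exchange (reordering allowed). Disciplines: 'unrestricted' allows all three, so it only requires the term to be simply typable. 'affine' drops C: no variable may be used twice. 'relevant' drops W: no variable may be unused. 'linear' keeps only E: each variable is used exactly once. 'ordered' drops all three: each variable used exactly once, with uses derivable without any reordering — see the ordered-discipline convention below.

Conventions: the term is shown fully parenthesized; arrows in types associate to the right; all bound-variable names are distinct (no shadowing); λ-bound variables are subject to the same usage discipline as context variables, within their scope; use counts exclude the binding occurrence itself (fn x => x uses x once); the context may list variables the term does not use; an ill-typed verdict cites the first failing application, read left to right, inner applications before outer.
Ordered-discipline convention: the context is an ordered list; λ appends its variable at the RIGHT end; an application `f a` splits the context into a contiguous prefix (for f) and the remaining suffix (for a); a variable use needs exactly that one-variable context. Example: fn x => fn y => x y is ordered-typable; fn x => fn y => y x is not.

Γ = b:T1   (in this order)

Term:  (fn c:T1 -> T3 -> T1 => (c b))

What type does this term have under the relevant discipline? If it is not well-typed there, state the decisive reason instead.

term : (T1 -> T3 -> T1) -> T3 -> T1
counts: b ×1; c (λ-bound) ×1
order of uses: c, b
typing: ✓ — (T1 -> T3 -> T1) -> T3 -> T1
all disciplines: ordered ✗; linear ✓; affine ✓; relevant ✓; unrestricted ✓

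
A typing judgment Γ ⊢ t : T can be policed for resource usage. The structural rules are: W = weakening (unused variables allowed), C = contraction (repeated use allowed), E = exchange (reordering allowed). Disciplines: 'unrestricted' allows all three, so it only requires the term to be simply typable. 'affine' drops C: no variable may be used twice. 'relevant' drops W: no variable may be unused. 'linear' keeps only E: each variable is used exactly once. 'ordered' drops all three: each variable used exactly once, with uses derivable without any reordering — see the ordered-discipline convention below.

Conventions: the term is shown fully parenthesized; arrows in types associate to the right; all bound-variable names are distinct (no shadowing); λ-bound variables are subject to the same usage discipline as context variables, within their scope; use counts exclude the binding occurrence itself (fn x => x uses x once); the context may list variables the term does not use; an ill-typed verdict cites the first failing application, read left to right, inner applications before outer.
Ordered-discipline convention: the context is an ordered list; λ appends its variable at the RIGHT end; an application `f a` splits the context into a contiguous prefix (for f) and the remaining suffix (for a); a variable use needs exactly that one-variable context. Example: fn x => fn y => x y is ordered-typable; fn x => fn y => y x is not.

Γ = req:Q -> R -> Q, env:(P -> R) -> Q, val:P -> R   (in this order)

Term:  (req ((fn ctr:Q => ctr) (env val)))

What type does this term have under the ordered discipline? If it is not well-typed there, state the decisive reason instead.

term : R -> Q
counts: req ×1; env ×1; val ×1; ctr (λ-bound) ×1
uses in reading order: req, ctr, env, val
typing: well-typed — term : R -> Q
per-discipline verdicts: ordered ✓, linear ✓, affine ✓, relevant ✓, unrestricted ✓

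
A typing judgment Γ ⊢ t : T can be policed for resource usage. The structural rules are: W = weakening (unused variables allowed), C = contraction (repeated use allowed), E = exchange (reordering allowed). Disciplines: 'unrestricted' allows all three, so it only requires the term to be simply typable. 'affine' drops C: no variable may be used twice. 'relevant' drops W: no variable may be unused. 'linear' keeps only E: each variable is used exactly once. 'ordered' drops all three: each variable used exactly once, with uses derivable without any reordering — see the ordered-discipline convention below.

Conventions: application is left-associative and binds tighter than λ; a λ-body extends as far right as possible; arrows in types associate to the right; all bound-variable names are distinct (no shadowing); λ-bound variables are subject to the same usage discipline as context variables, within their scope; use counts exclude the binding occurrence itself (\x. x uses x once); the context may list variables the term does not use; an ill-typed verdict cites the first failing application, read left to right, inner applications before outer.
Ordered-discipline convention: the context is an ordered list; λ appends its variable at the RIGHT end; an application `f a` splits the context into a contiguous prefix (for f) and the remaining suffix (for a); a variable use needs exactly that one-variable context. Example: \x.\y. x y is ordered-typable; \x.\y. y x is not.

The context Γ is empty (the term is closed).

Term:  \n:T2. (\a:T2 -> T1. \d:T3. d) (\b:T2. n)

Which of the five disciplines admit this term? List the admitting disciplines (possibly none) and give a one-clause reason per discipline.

admitted in: none
counts: n (bound): 1×, a (bound): 0×, d (bound): 1×, b (bound): 0×
order of uses: d, n
typing: ill-typed: an application expects T2 -> T1 but receives T2 -> T2
ordered ✗ (fails simple typing)
linear ✗ (a type mismatch blocks all five)
affine ✗ (the type mismatch rejects it)
relevant ✗ (not simply typable)
unrestricted ✗ (fails simple typing)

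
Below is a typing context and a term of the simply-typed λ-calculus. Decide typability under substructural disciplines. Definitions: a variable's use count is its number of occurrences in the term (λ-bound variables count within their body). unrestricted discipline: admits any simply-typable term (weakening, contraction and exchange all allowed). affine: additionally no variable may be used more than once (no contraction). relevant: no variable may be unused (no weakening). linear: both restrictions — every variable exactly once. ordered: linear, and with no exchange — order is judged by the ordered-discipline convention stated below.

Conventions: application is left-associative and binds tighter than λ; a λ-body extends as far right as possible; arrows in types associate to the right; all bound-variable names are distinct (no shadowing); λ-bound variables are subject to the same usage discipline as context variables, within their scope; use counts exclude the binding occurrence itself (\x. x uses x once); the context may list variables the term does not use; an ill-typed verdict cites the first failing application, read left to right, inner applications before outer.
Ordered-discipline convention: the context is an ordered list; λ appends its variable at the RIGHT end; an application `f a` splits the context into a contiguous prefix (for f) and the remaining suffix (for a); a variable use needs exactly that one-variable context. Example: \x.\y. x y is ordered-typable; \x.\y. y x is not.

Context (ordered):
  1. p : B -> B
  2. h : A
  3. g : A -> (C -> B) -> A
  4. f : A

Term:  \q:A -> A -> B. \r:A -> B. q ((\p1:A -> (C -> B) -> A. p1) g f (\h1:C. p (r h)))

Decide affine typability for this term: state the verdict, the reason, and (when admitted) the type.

yes — at most one use each (p, h, g, f, q, r, p1, h1); term : (A -> A -> B) -> (A -> B) -> A -> B
counts: p=1, h=1, g=1, f=1, q (λ-bound)=1, r (λ-bound)=1, p1 (λ-bound)=1, h1 (λ-bound)=0
use order (left to right): q, p1, g, f, p, r, h
typing: the term checks, with type (A -> A -> B) -> (A -> B) -> A -> B
per-discipline verdicts: ordered ✗, linear ✗, affine ✓, relevant ✗, unrestricted ✓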